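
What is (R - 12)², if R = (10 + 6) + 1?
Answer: 25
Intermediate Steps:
R = 17 (R = 16 + 1 = 17)
(R - 12)² = (17 - 12)² = 5² = 25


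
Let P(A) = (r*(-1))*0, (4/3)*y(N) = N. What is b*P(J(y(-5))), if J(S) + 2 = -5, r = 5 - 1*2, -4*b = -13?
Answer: 0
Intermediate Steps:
b = 13/4 (b = -¼*(-13) = 13/4 ≈ 3.2500)
y(N) = 3*N/4
r = 3 (r = 5 - 2 = 3)
J(S) = -7 (J(S) = -2 - 5 = -7)
P(A) = 0 (P(A) = (3*(-1))*0 = -3*0 = 0)
b*P(J(y(-5))) = (13/4)*0 = 0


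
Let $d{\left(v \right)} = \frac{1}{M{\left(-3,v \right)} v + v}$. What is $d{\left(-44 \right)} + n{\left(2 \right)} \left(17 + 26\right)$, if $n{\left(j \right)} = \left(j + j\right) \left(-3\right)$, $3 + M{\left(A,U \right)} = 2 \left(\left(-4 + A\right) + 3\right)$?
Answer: $- \frac{227039}{440} \approx -516.0$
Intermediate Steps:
$M{\left(A,U \right)} = -5 + 2 A$ ($M{\left(A,U \right)} = -3 + 2 \left(\left(-4 + A\right) + 3\right) = -3 + 2 \left(-1 + A\right) = -3 + \left(-2 + 2 A\right) = -5 + 2 A$)
$n{\left(j \right)} = - 6 j$ ($n{\left(j \right)} = 2 j \left(-3\right) = - 6 j$)
$d{\left(v \right)} = - \frac{1}{10 v}$ ($d{\left(v \right)} = \frac{1}{\left(-5 + 2 \left(-3\right)\right) v + v} = \frac{1}{\left(-5 - 6\right) v + v} = \frac{1}{- 11 v + v} = \frac{1}{\left(-10\right) v} = - \frac{1}{10 v}$)
$d{\left(-44 \right)} + n{\left(2 \right)} \left(17 + 26\right) = - \frac{1}{10 \left(-44\right)} + \left(-6\right) 2 \left(17 + 26\right) = \left(- \frac{1}{10}\right) \left(- \frac{1}{44}\right) - 516 = \frac{1}{440} - 516 = - \frac{227039}{440}$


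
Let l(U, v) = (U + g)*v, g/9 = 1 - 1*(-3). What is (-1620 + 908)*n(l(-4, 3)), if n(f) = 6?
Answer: -4272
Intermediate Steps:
g = 36 (g = 9*(1 - 1*(-3)) = 9*(1 + 3) = 9*4 = 36)
l(U, v) = v*(36 + U) (l(U, v) = (U + 36)*v = (36 + U)*v = v*(36 + U))
(-1620 + 908)*n(l(-4, 3)) = (-1620 + 908)*6 = -712*6 = -4272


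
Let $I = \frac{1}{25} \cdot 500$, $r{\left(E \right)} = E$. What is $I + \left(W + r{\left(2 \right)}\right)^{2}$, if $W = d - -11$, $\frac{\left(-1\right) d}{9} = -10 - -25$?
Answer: $14904$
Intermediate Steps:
$I = 20$ ($I = \frac{1}{25} \cdot 500 = 20$)
$d = -135$ ($d = - 9 \left(-10 - -25\right) = - 9 \left(-10 + 25\right) = \left(-9\right) 15 = -135$)
$W = -124$ ($W = -135 - -11 = -135 + 11 = -124$)
$I + \left(W + r{\left(2 \right)}\right)^{2} = 20 + \left(-124 + 2\right)^{2} = 20 + \left(-122\right)^{2} = 20 + 14884 = 14904$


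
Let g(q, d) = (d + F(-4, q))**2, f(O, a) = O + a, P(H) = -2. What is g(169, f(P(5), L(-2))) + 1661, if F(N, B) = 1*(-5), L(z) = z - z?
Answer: 1710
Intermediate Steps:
L(z) = 0
F(N, B) = -5
g(q, d) = (-5 + d)**2 (g(q, d) = (d - 5)**2 = (-5 + d)**2)
g(169, f(P(5), L(-2))) + 1661 = (-5 + (-2 + 0))**2 + 1661 = (-5 - 2)**2 + 1661 = (-7)**2 + 1661 = 49 + 1661 = 1710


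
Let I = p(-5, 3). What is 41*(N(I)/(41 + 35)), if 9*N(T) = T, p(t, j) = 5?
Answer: 205/684 ≈ 0.29971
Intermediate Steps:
I = 5
N(T) = T/9
41*(N(I)/(41 + 35)) = 41*(((⅑)*5)/(41 + 35)) = 41*((5/9)/76) = 41*((5/9)*(1/76)) = 41*(5/684) = 205/684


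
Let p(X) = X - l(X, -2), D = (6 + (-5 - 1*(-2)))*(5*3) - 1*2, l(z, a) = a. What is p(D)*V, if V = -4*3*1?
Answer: -540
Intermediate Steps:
D = 43 (D = (6 + (-5 + 2))*15 - 2 = (6 - 3)*15 - 2 = 3*15 - 2 = 45 - 2 = 43)
p(X) = 2 + X (p(X) = X - 1*(-2) = X + 2 = 2 + X)
V = -12 (V = -12*1 = -12)
p(D)*V = (2 + 43)*(-12) = 45*(-12) = -540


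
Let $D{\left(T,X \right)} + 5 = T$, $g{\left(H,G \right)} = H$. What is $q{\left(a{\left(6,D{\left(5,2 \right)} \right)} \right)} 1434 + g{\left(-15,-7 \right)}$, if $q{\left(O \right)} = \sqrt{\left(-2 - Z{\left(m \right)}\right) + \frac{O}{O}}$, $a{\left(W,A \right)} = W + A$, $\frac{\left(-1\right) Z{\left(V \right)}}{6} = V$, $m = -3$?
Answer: $-15 + 1434 i \sqrt{19} \approx -15.0 + 6250.7 i$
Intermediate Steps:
$D{\left(T,X \right)} = -5 + T$
$Z{\left(V \right)} = - 6 V$
$a{\left(W,A \right)} = A + W$
$q{\left(O \right)} = i \sqrt{19}$ ($q{\left(O \right)} = \sqrt{\left(-2 - \left(-6\right) \left(-3\right)\right) + \frac{O}{O}} = \sqrt{\left(-2 - 18\right) + 1} = \sqrt{-20 + 1} = \sqrt{-19} = i \sqrt{19}$)
$q{\left(a{\left(6,D{\left(5,2 \right)} \right)} \right)} 1434 + g{\left(-15,-7 \right)} = i \sqrt{19} \cdot 1434 - 15 = 1434 i \sqrt{19} - 15 = -15 + 1434 i \sqrt{19}$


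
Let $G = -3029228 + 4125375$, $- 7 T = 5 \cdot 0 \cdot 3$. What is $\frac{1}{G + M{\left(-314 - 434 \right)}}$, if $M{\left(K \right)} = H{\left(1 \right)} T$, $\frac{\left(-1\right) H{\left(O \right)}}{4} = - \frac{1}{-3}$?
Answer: $\frac{1}{1096147} \approx 9.1229 \cdot 10^{-7}$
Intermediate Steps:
$H{\left(O \right)} = - \frac{4}{3}$ ($H{\left(O \right)} = - 4 \left(- \frac{1}{-3}\right) = - 4 \left(\left(-1\right) \left(- \frac{1}{3}\right)\right) = \left(-4\right) \frac{1}{3} = - \frac{4}{3}$)
$T = 0$ ($T = - \frac{5 \cdot 0 \cdot 3}{7} = - \frac{0 \cdot 3}{7} = \left(- \frac{1}{7}\right) 0 = 0$)
$M{\left(K \right)} = 0$ ($M{\left(K \right)} = \left(- \frac{4}{3}\right) 0 = 0$)
$G = 1096147$
$\frac{1}{G + M{\left(-314 - 434 \right)}} = \frac{1}{1096147 + 0} = \frac{1}{1096147}$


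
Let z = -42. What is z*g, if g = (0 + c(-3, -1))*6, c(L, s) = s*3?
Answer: 756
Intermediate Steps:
c(L, s) = 3*s
g = -18 (g = (0 + 3*(-1))*6 = (0 - 3)*6 = -3*6 = -18)
z*g = -42*(-18) = 756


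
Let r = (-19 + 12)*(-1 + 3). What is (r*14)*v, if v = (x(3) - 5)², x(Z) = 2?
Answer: -1764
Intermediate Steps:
r = -14 (r = -7*2 = -14)
v = 9 (v = (2 - 5)² = (-3)² = 9)
(r*14)*v = -14*14*9 = -196*9 = -1764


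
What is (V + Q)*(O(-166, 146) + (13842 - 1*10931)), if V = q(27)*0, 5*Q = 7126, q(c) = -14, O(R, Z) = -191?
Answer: 3876544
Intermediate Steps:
Q = 7126/5 (Q = (⅕)*7126 = 7126/5 ≈ 1425.2)
V = 0 (V = -14*0 = 0)
(V + Q)*(O(-166, 146) + (13842 - 1*10931)) = (0 + 7126/5)*(-191 + (13842 - 1*10931)) = 7126*(-191 + (13842 - 10931))/5 = 7126*(-191 + 2911)/5 = (7126/5)*2720 = 3876544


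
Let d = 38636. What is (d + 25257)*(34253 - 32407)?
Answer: 117946478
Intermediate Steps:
(d + 25257)*(34253 - 32407) = (38636 + 25257)*(34253 - 32407) = 63893*1846 = 117946478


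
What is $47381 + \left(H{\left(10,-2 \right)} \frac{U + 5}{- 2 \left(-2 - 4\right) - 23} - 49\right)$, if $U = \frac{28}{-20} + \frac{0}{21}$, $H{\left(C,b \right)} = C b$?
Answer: $\frac{520724}{11} \approx 47339.0$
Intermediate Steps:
$U = - \frac{7}{5}$ ($U = 28 \left(- \frac{1}{20}\right) + 0 \cdot \frac{1}{21} = - \frac{7}{5} + 0 = - \frac{7}{5} \approx -1.4$)
$47381 + \left(H{\left(10,-2 \right)} \frac{U + 5}{- 2 \left(-2 - 4\right) - 23} - 49\right) = 47381 - \left(49 - 10 \left(-2\right) \frac{- \frac{7}{5} + 5}{- 2 \left(-2 - 4\right) - 23}\right) = 47381 - \left(49 + 20 \frac{18}{5 \left(\left(-2\right) \left(-6\right) - 23\right)}\right) = 47381 - \left(49 + 20 \frac{18}{5 \left(12 - 23\right)}\right) = 47381 - \left(49 + 20 \frac{18}{5 \left(-11\right)}\right) = 47381 - \left(49 + 20 \cdot \frac{18}{5} \left(- \frac{1}{11}\right)\right) = 47381 - \frac{467}{11} = \frac{520724}{11}$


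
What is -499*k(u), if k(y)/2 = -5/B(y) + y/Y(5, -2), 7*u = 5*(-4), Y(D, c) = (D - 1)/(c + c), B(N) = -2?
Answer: -37425/7 ≈ -5346.4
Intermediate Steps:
Y(D, c) = (-1 + D)/(2*c) (Y(D, c) = (-1 + D)/((2*c)) = (-1 + D)*(1/(2*c)) = (-1 + D)/(2*c))
u = -20/7 (u = (5*(-4))/7 = (⅐)*(-20) = -20/7 ≈ -2.8571)
k(y) = 5 - 2*y (k(y) = 2*(-5/(-2) + y/(((½)*(-1 + 5)/(-2)))) = 2*(-5*(-½) + y/(((½)*(-½)*4))) = 2*(5/2 + y/(-1)) = 2*(5/2 + y*(-1)) = 2*(5/2 - y) = 5 - 2*y)
-499*k(u) = -499*(5 - 2*(-20/7)) = -499*(5 + 40/7) = -499*75/7 = -37425/7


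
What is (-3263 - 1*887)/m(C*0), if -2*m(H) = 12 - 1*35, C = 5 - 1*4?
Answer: -8300/23 ≈ -360.87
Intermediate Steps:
C = 1 (C = 5 - 4 = 1)
m(H) = 23/2 (m(H) = -(12 - 1*35)/2 = -(12 - 35)/2 = -½*(-23) = 23/2)
(-3263 - 1*887)/m(C*0) = (-3263 - 1*887)/(23/2) = (-3263 - 887)*(2/23) = -4150*2/23 = -8300/23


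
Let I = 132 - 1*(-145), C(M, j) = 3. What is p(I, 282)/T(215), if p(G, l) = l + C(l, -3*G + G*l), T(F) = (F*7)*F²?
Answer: 57/13913725 ≈ 4.0967e-6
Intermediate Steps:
T(F) = 7*F³ (T(F) = (7*F)*F² = 7*F³)
I = 277 (I = 132 + 145 = 277)
p(G, l) = 3 + l (p(G, l) = l + 3 = 3 + l)
p(I, 282)/T(215) = (3 + 282)/((7*215³)) = 285/((7*9938375)) = 285/69568625 = 285*(1/69568625) = 57/13913725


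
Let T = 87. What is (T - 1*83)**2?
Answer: 16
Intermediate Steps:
(T - 1*83)**2 = (87 - 1*83)**2 = (87 - 83)**2 = 4**2 = 16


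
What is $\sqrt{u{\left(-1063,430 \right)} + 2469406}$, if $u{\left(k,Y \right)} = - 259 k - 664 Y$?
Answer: $\sqrt{2459203} \approx 1568.2$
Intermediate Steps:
$u{\left(k,Y \right)} = - 664 Y - 259 k$
$\sqrt{u{\left(-1063,430 \right)} + 2469406} = \sqrt{\left(\left(-664\right) 430 - -275317\right) + 2469406} = \sqrt{\left(-285520 + 275317\right) + 2469406} = \sqrt{-10203 + 2469406} = \sqrt{2459203}$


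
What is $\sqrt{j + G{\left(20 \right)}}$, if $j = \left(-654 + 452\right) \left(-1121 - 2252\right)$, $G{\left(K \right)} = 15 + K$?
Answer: $3 \sqrt{75709} \approx 825.46$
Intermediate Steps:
$j = 681346$ ($j = \left(-202\right) \left(-3373\right) = 681346$)
$\sqrt{j + G{\left(20 \right)}} = \sqrt{681346 + \left(15 + 20\right)} = \sqrt{681346 + 35} = \sqrt{681381} = 3 \sqrt{75709}$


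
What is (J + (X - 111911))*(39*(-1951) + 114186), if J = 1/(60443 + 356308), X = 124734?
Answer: 67863431541726/138917 ≈ 4.8852e+8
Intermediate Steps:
J = 1/416751 ≈ 2.3995e-6
(J + (X - 111911))*(39*(-1951) + 114186) = (1/416751 + (124734 - 111911))*(39*(-1951) + 114186) = (1/416751 + 12823)*(-76089 + 114186) = (5343998074/416751)*38097 = 67863431541726/138917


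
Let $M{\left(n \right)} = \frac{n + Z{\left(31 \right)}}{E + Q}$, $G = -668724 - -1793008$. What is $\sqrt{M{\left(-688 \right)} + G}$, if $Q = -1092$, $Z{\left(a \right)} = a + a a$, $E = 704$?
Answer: $\frac{4 \sqrt{661148799}}{97} \approx 1060.3$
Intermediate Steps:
$Z{\left(a \right)} = a + a^{2}$
$G = 1124284$ ($G = -668724 + 1793008 = 1124284$)
$M{\left(n \right)} = - \frac{248}{97} - \frac{n}{388}$ ($M{\left(n \right)} = \frac{n + 31 \left(1 + 31\right)}{704 - 1092} = \frac{n + 31 \cdot 32}{-388} = \left(n + 992\right) \left(- \frac{1}{388}\right) = \left(992 + n\right) \left(- \frac{1}{388}\right) = - \frac{248}{97} - \frac{n}{388}$)
$\sqrt{M{\left(-688 \right)} + G} = \sqrt{\left(- \frac{248}{97} - - \frac{172}{97}\right) + 1124284} = \sqrt{\left(- \frac{248}{97} + \frac{172}{97}\right) + 1124284} = \sqrt{- \frac{76}{97} + 1124284} = \sqrt{\frac{109055472}{97}} = \frac{4 \sqrt{661148799}}{97}$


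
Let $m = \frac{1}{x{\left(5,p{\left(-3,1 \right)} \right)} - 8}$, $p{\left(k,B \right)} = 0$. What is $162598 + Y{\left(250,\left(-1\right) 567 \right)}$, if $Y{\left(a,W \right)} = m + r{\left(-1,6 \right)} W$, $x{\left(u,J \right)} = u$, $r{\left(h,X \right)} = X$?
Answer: $\frac{477587}{3} \approx 1.592 \cdot 10^{5}$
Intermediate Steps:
$m = - \frac{1}{3}$ ($m = \frac{1}{5 - 8} = \frac{1}{-3} = - \frac{1}{3} \approx -0.33333$)
$Y{\left(a,W \right)} = - \frac{1}{3} + 6 W$
$162598 + Y{\left(250,\left(-1\right) 567 \right)} = 162598 + \left(- \frac{1}{3} + 6 \left(\left(-1\right) 567\right)\right) = 162598 + \left(- \frac{1}{3} + 6 \left(-567\right)\right) = 162598 - \frac{10207}{3} = \frac{477587}{3}$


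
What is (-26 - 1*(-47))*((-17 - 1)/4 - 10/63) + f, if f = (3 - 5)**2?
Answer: -563/6 ≈ -93.833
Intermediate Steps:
f = 4 (f = (-2)**2 = 4)
(-26 - 1*(-47))*((-17 - 1)/4 - 10/63) + f = (-26 - 1*(-47))*((-17 - 1)/4 - 10/63) + 4 = (-26 + 47)*(-18*1/4 - 10*1/63) + 4 = 21*(-9/2 - 10/63) + 4 = 21*(-587/126) + 4 = -587/6 + 4 = -563/6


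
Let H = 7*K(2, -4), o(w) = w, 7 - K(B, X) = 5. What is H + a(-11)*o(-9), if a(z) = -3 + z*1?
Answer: 140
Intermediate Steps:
K(B, X) = 2 (K(B, X) = 7 - 1*5 = 7 - 5 = 2)
H = 14 (H = 7*2 = 14)
a(z) = -3 + z
H + a(-11)*o(-9) = 14 + (-3 - 11)*(-9) = 14 - 14*(-9) = 14 + 126 = 140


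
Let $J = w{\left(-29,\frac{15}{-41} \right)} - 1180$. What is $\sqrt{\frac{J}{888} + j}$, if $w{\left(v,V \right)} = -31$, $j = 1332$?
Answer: $\frac{29 \sqrt{311910}}{444} \approx 36.478$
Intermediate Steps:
$J = -1211$ ($J = -31 - 1180 = -1211$)
$\sqrt{\frac{J}{888} + j} = \sqrt{- \frac{1211}{888} + 1332} = \sqrt{\frac{1181605}{888}} = \frac{29 \sqrt{311910}}{444}$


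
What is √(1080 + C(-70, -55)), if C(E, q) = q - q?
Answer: 6*√30 ≈ 32.863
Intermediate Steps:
C(E, q) = 0
√(1080 + C(-70, -55)) = √(1080 + 0) = √1080 = 6*√30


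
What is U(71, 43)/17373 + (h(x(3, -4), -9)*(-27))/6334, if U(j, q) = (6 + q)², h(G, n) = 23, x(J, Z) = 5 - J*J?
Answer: 4419301/110040582 ≈ 0.040161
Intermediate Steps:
x(J, Z) = 5 - J²
U(71, 43)/17373 + (h(x(3, -4), -9)*(-27))/6334 = (6 + 43)²/17373 + (23*(-27))/6334 = 49²*(1/17373) - 621*1/6334 = 2401*(1/17373) - 621/6334 = 2401/17373 - 621/6334 = 4419301/110040582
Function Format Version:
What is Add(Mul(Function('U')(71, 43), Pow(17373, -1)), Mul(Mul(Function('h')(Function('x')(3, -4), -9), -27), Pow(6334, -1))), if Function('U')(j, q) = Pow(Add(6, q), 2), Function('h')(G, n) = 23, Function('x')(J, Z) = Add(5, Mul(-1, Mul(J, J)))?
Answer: Rational(4419301, 110040582) ≈ 0.040161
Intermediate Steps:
Function('x')(J, Z) = Add(5, Mul(-1, Pow(J, 2)))
Add(Mul(Function('U')(71, 43), Pow(17373, -1)), Mul(Mul(Function('h')(Function('x')(3, -4), -9), -27), Pow(6334, -1))) = Add(Mul(Pow(Add(6, 43), 2), Pow(17373, -1)), Mul(Mul(23, -27), Pow(6334, -1))) = Add(Mul(Pow(49, 2), Rational(1, 17373)), Mul(-621, Rational(1, 6334))) = Add(Mul(2401, Rational(1, 17373)), Rational(-621, 6334)) = Add(Rational(2401, 17373), Rational(-621, 6334)) = Rational(4419301, 110040582)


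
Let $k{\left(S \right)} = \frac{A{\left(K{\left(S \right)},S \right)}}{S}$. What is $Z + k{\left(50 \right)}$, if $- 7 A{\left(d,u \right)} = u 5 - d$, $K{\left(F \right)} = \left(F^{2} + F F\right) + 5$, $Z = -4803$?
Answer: $- \frac{335259}{70} \approx -4789.4$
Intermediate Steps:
$K{\left(F \right)} = 5 + 2 F^{2}$ ($K{\left(F \right)} = \left(F^{2} + F^{2}\right) + 5 = 2 F^{2} + 5 = 5 + 2 F^{2}$)
$A{\left(d,u \right)} = - \frac{5 u}{7} + \frac{d}{7}$ ($A{\left(d,u \right)} = - \frac{u 5 - d}{7} = - \frac{5 u - d}{7} = - \frac{- d + 5 u}{7} = - \frac{5 u}{7} + \frac{d}{7}$)
$k{\left(S \right)} = \frac{\frac{5}{7} - \frac{5 S}{7} + \frac{2 S^{2}}{7}}{S}$ ($k{\left(S \right)} = \frac{- \frac{5 S}{7} + \frac{5 + 2 S^{2}}{7}}{S} = \frac{- \frac{5 S}{7} + \left(\frac{5}{7} + \frac{2 S^{2}}{7}\right)}{S} = \frac{\frac{5}{7} - \frac{5 S}{7} + \frac{2 S^{2}}{7}}{S}$)
$Z + k{\left(50 \right)} = -4803 + \frac{5 - 250 + 2 \cdot 50^{2}}{7 \cdot 50} = -4803 + \frac{1}{7} \cdot \frac{1}{50} \left(5 - 250 + 2 \cdot 2500\right) = -4803 + \frac{1}{7} \cdot \frac{1}{50} \left(5 - 250 + 5000\right) = -4803 + \frac{1}{7} \cdot \frac{1}{50} \cdot 4755 = -4803 + \frac{951}{70} = - \frac{335259}{70}$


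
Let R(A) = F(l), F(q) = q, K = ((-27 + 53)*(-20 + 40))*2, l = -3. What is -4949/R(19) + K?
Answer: 8069/3 ≈ 2689.7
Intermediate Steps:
K = 1040 (K = (26*20)*2 = 520*2 = 1040)
R(A) = -3
-4949/R(19) + K = -4949/(-3) + 1040 = -4949*(-1/3) + 1040 = 4949/3 + 1040 = 8069/3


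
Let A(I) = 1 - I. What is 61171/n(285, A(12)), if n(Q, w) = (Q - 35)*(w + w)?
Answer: -5561/500 ≈ -11.122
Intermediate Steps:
n(Q, w) = 2*w*(-35 + Q) (n(Q, w) = (-35 + Q)*(2*w) = 2*w*(-35 + Q))
61171/n(285, A(12)) = 61171/((2*(1 - 1*12)*(-35 + 285))) = 61171/((2*(1 - 12)*250)) = 61171/((2*(-11)*250)) = 61171/(-5500) = 61171*(-1/5500) = -5561/500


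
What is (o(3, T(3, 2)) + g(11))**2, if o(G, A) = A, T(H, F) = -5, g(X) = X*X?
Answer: 13456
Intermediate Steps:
g(X) = X**2
(o(3, T(3, 2)) + g(11))**2 = (-5 + 11**2)**2 = (-5 + 121)**2 = 116**2 = 13456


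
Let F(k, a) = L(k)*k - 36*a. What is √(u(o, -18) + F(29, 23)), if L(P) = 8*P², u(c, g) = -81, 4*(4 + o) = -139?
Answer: √194203 ≈ 440.68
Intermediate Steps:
o = -155/4 (o = -4 + (¼)*(-139) = -4 - 139/4 = -155/4 ≈ -38.750)
F(k, a) = -36*a + 8*k³ (F(k, a) = (8*k²)*k - 36*a = 8*k³ - 36*a = -36*a + 8*k³)
√(u(o, -18) + F(29, 23)) = √(-81 + (-36*23 + 8*29³)) = √(-81 + (-828 + 8*24389)) = √(-81 + (-828 + 195112)) = √(-81 + 194284) = √194203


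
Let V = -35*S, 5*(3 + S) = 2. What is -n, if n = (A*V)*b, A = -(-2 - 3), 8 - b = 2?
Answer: -2730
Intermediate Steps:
S = -13/5 (S = -3 + (1/5)*2 = -3 + 2/5 = -13/5 ≈ -2.6000)
b = 6 (b = 8 - 1*2 = 8 - 2 = 6)
V = 91 (V = -35*(-13/5) = 91)
A = 5 (A = -1*(-5) = 5)
n = 2730 (n = (5*91)*6 = 455*6 = 2730)
-n = -1*2730 = -2730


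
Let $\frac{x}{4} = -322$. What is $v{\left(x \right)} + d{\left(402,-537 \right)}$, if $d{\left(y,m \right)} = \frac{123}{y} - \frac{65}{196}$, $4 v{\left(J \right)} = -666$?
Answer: $- \frac{2186815}{13132} \approx -166.53$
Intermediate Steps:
$x = -1288$ ($x = 4 \left(-322\right) = -1288$)
$v{\left(J \right)} = - \frac{333}{2}$ ($v{\left(J \right)} = \frac{1}{4} \left(-666\right) = - \frac{333}{2}$)
$d{\left(y,m \right)} = - \frac{65}{196} + \frac{123}{y}$ ($d{\left(y,m \right)} = \frac{123}{y} - \frac{65}{196} = - \frac{65}{196} + \frac{123}{y}$)
$v{\left(x \right)} + d{\left(402,-537 \right)} = - \frac{333}{2} - \left(\frac{65}{196} - \frac{123}{402}\right) = - \frac{333}{2} + \left(- \frac{65}{196} + 123 \cdot \frac{1}{402}\right) = - \frac{333}{2} + \left(- \frac{65}{196} + \frac{41}{134}\right) = - \frac{333}{2} - \frac{337}{13132} = - \frac{2186815}{13132}$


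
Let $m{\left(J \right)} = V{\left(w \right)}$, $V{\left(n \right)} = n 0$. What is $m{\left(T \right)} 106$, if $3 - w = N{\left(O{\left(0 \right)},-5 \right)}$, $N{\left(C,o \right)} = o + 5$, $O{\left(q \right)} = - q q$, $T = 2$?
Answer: $0$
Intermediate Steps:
$O{\left(q \right)} = - q^{2}$
$N{\left(C,o \right)} = 5 + o$
$w = 3$ ($w = 3 - \left(5 - 5\right) = 3 - 0 = 3 + 0 = 3$)
$V{\left(n \right)} = 0$
$m{\left(J \right)} = 0$
$m{\left(T \right)} 106 = 0 \cdot 106 = 0$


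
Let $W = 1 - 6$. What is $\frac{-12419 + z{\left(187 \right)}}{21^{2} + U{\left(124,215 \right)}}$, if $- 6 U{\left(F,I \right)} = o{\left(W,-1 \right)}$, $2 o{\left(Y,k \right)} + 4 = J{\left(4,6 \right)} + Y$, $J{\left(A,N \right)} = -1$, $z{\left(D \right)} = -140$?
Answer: $- \frac{75354}{2651} \approx -28.425$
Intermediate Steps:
$W = -5$ ($W = 1 - 6 = -5$)
$o{\left(Y,k \right)} = - \frac{5}{2} + \frac{Y}{2}$ ($o{\left(Y,k \right)} = -2 + \frac{-1 + Y}{2} = -2 + \left(- \frac{1}{2} + \frac{Y}{2}\right) = - \frac{5}{2} + \frac{Y}{2}$)
$U{\left(F,I \right)} = \frac{5}{6}$ ($U{\left(F,I \right)} = - \frac{- \frac{5}{2} + \frac{1}{2} \left(-5\right)}{6} = - \frac{- \frac{5}{2} - \frac{5}{2}}{6} = \left(- \frac{1}{6}\right) \left(-5\right) = \frac{5}{6}$)
$\frac{-12419 + z{\left(187 \right)}}{21^{2} + U{\left(124,215 \right)}} = \frac{-12419 - 140}{21^{2} + \frac{5}{6}} = - \frac{12559}{441 + \frac{5}{6}} = - \frac{12559}{\frac{2651}{6}} = \left(-12559\right) \frac{6}{2651} = - \frac{75354}{2651}$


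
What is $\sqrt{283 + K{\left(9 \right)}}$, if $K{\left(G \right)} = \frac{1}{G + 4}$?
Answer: $\frac{4 \sqrt{2990}}{13} \approx 16.825$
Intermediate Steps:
$K{\left(G \right)} = \frac{1}{4 + G}$
$\sqrt{283 + K{\left(9 \right)}} = \sqrt{283 + \frac{1}{4 + 9}} = \sqrt{283 + \frac{1}{13}} = \sqrt{\frac{3680}{13}} = \frac{4 \sqrt{2990}}{13}$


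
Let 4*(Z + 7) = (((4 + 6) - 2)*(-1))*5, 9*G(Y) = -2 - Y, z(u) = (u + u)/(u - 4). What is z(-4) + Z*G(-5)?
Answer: -14/3 ≈ -4.6667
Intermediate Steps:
z(u) = 2*u/(-4 + u) (z(u) = (2*u)/(-4 + u) = 2*u/(-4 + u))
G(Y) = -2/9 - Y/9 (G(Y) = (-2 - Y)/9 = -2/9 - Y/9)
Z = -17 (Z = -7 + ((((4 + 6) - 2)*(-1))*5)/4 = -7 + (((10 - 2)*(-1))*5)/4 = -7 + ((8*(-1))*5)/4 = -7 + (-8*5)/4 = -7 + (¼)*(-40) = -7 - 10 = -17)
z(-4) + Z*G(-5) = 2*(-4)/(-4 - 4) - 17*(-2/9 - ⅑*(-5)) = 2*(-4)/(-8) - 17*(-2/9 + 5/9) = 2*(-4)*(-⅛) - 17*⅓ = 1 - 17/3 = -14/3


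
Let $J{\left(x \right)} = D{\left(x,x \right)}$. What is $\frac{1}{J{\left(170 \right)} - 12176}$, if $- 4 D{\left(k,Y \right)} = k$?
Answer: $- \frac{2}{24437} \approx -8.1843 \cdot 10^{-5}$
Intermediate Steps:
$D{\left(k,Y \right)} = - \frac{k}{4}$
$J{\left(x \right)} = - \frac{x}{4}$
$\frac{1}{J{\left(170 \right)} - 12176} = \frac{1}{\left(- \frac{1}{4}\right) 170 - 12176} = \frac{1}{- \frac{85}{2} - 12176} = \frac{1}{- \frac{24437}{2}} = - \frac{2}{24437}$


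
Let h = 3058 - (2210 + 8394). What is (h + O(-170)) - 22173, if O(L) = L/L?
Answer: -29718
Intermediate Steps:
O(L) = 1
h = -7546 (h = 3058 - 1*10604 = 3058 - 10604 = -7546)
(h + O(-170)) - 22173 = (-7546 + 1) - 22173 = -7545 - 22173 = -29718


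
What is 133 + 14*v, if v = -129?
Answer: -1673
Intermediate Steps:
133 + 14*v = 133 + 14*(-129) = 133 - 1806 = -1673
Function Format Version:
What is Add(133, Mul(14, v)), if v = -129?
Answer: -1673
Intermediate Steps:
Add(133, Mul(14, v)) = Add(133, Mul(14, -129)) = Add(133, -1806) = -1673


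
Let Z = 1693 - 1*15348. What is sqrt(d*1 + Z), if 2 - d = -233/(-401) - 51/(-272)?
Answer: I*sqrt(35128634179)/1604 ≈ 116.85*I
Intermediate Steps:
d = 7901/6416 (d = 2 - (-233/(-401) - 51/(-272)) = 2 - (-233*(-1/401) - 51*(-1/272)) = 2 - (233/401 + 3/16) = 2 - 1*4931/6416 = 2 - 4931/6416 = 7901/6416 ≈ 1.2315)
Z = -13655 (Z = 1693 - 15348 = -13655)
sqrt(d*1 + Z) = sqrt((7901/6416)*1 - 13655) = sqrt(7901/6416 - 13655) = sqrt(-87602579/6416) = I*sqrt(35128634179)/1604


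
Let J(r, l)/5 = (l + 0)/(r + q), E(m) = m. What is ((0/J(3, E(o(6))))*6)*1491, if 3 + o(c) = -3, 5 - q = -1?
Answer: 0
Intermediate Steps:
q = 6 (q = 5 - 1*(-1) = 5 + 1 = 6)
o(c) = -6 (o(c) = -3 - 3 = -6)
J(r, l) = 5*l/(6 + r) (J(r, l) = 5*((l + 0)/(r + 6)) = 5*(l/(6 + r)) = 5*l/(6 + r))
((0/J(3, E(o(6))))*6)*1491 = ((0/((5*(-6)/(6 + 3))))*6)*1491 = ((0/((5*(-6)/9)))*6)*1491 = ((0/((5*(-6)*(1/9))))*6)*1491 = ((0/(-10/3))*6)*1491 = ((0*(-3/10))*6)*1491 = (0*6)*1491 = 0*1491 = 0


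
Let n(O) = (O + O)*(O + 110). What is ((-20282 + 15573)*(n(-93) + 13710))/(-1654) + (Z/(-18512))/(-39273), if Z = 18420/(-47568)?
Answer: 71573108727997307579/2383343142692928 ≈ 30031.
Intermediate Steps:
Z = -1535/3964 (Z = 18420*(-1/47568) = -1535/3964 ≈ -0.38724)
n(O) = 2*O*(110 + O) (n(O) = (2*O)*(110 + O) = 2*O*(110 + O))
((-20282 + 15573)*(n(-93) + 13710))/(-1654) + (Z/(-18512))/(-39273) = ((-20282 + 15573)*(2*(-93)*(110 - 93) + 13710))/(-1654) - 1535/3964/(-18512)/(-39273) = -4709*(2*(-93)*17 + 13710)*(-1/1654) - 1535/3964*(-1/18512)*(-1/39273) = -4709*(-3162 + 13710)*(-1/1654) + (1535/73381568)*(-1/39273) = -4709*10548*(-1/1654) - 1535/2881914320064 = -49670532*(-1/1654) - 1535/2881914320064 = 24835266/827 - 1535/2881914320064 = 71573108727997307579/2383343142692928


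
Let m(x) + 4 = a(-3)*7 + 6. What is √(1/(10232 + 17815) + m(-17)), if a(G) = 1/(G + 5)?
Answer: √17306064786/56094 ≈ 2.3452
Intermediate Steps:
a(G) = 1/(5 + G)
m(x) = 11/2 (m(x) = -4 + (7/(5 - 3) + 6) = -4 + (7/2 + 6) = -4 + 19/2 = 11/2)
√(1/(10232 + 17815) + m(-17)) = √(1/(10232 + 17815) + 11/2) = √(1/28047 + 11/2) = √(308519/56094) = √17306064786/56094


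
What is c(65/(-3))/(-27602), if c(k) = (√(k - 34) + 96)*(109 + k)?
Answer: -4192/13801 - 131*I*√501/124209 ≈ -0.30375 - 0.023607*I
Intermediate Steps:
c(k) = (96 + √(-34 + k))*(109 + k) (c(k) = (√(-34 + k) + 96)*(109 + k) = (96 + √(-34 + k))*(109 + k))
c(65/(-3))/(-27602) = (10464 + 96*(65/(-3)) + 109*√(-34 + 65/(-3)) + (65/(-3))*√(-34 + 65/(-3)))/(-27602) = (10464 + 96*(65*(-⅓)) + 109*√(-34 + 65*(-⅓)) + (65*(-⅓))*√(-34 + 65*(-⅓)))*(-1/27602) = (10464 + 96*(-65/3) + 109*√(-34 - 65/3) - 65*√(-34 - 65/3)/3)*(-1/27602) = (10464 - 2080 + 109*√(-167/3) - 65*I*√501/9)*(-1/27602) = (10464 - 2080 + 109*(I*√501/3) - 65*I*√501/9)*(-1/27602) = (10464 - 2080 + 109*I*√501/3 - 65*I*√501/9)*(-1/27602) = (8384 + 262*I*√501/9)*(-1/27602) = -4192/13801 - 131*I*√501/124209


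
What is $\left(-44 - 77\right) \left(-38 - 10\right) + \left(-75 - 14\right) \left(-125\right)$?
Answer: $16933$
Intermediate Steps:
$\left(-44 - 77\right) \left(-38 - 10\right) + \left(-75 - 14\right) \left(-125\right) = \left(-121\right) \left(-48\right) + \left(-75 - 14\right) \left(-125\right) = 5808 - -11125 = 5808 + 11125 = 16933$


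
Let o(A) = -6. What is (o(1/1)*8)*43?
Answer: -2064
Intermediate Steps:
(o(1/1)*8)*43 = -6*8*43 = -48*43 = -2064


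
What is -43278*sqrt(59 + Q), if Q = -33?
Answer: -43278*sqrt(26) ≈ -2.2068e+5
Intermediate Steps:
-43278*sqrt(59 + Q) = -43278*sqrt(59 - 33) = -43278*sqrt(26)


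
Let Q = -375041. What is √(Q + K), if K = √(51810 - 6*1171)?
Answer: √(-375041 + 12*√311) ≈ 612.23*I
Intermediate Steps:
K = 12*√311 (K = √(51810 - 7026) = √44784 = 12*√311 ≈ 211.62)
√(Q + K) = √(-375041 + 12*√311)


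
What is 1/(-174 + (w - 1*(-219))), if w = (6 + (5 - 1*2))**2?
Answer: 1/126 ≈ 0.0079365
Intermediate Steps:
w = 81 (w = (6 + (5 - 2))**2 = (6 + 3)**2 = 9**2 = 81)
1/(-174 + (w - 1*(-219))) = 1/(-174 + (81 - 1*(-219))) = 1/(-174 + (81 + 219)) = 1/(-174 + 300) = 1/126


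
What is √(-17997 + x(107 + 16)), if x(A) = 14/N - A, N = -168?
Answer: I*√652323/6 ≈ 134.61*I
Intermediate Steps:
x(A) = -1/12 - A (x(A) = 14/(-168) - A = 14*(-1/168) - A = -1/12 - A)
√(-17997 + x(107 + 16)) = √(-17997 + (-1/12 - (107 + 16))) = √(-17997 + (-1/12 - 1*123)) = √(-17997 + (-1/12 - 123)) = √(-17997 - 1477/12) = √(-217441/12) = I*√652323/6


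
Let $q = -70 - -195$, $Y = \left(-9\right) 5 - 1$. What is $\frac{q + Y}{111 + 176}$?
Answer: $\frac{79}{287} \approx 0.27526$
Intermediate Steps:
$Y = -46$ ($Y = -45 - 1 = -46$)
$q = 125$ ($q = -70 + 195 = 125$)
$\frac{q + Y}{111 + 176} = \frac{125 - 46}{111 + 176} = \frac{79}{287}$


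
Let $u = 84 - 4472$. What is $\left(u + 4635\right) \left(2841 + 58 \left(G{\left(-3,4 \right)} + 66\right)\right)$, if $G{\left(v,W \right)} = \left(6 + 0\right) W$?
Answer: $1991067$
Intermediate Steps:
$u = -4388$ ($u = 84 - 4472 = -4388$)
$G{\left(v,W \right)} = 6 W$
$\left(u + 4635\right) \left(2841 + 58 \left(G{\left(-3,4 \right)} + 66\right)\right) = \left(-4388 + 4635\right) \left(2841 + 58 \left(6 \cdot 4 + 66\right)\right) = 247 \left(2841 + 58 \left(24 + 66\right)\right) = 247 \left(2841 + 58 \cdot 90\right) = 247 \left(2841 + 5220\right) = 247 \cdot 8061 = 1991067$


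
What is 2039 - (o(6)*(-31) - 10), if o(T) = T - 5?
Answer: 2080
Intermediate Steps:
o(T) = -5 + T
2039 - (o(6)*(-31) - 10) = 2039 - ((-5 + 6)*(-31) - 10) = 2039 - (1*(-31) - 10) = 2039 - (-31 - 10) = 2039 - 1*(-41) = 2039 + 41 = 2080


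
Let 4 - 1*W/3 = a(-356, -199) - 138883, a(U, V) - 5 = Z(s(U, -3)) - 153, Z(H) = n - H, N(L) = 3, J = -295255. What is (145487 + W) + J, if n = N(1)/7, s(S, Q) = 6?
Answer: 1871476/7 ≈ 2.6735e+5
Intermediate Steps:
n = 3/7 ≈ 0.42857
Z(H) = 3/7 - H
a(U, V) = -1075/7 (a(U, V) = 5 + ((3/7 - 1*6) - 153) = 5 + ((3/7 - 6) - 153) = 5 + (-39/7 - 153) = 5 - 1110/7 = -1075/7)
W = 2919852/7 (W = 12 - 3*(-1075/7 - 138883) = 12 - 3*(-973256/7) = 12 + 2919768/7 = 2919852/7 ≈ 4.1712e+5)
(145487 + W) + J = (145487 + 2919852/7) - 295255 = 3938261/7 - 295255 = 1871476/7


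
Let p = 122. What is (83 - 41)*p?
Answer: 5124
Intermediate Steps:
(83 - 41)*p = (83 - 41)*122 = 42*122 = 5124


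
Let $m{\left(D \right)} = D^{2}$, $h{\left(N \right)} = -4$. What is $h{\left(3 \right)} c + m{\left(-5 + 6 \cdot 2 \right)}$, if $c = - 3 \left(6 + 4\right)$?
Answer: $169$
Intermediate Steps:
$c = -30$ ($c = \left(-3\right) 10 = -30$)
$h{\left(3 \right)} c + m{\left(-5 + 6 \cdot 2 \right)} = \left(-4\right) \left(-30\right) + \left(-5 + 6 \cdot 2\right)^{2} = 120 + \left(-5 + 12\right)^{2} = 120 + 7^{2} = 120 + 49 = 169$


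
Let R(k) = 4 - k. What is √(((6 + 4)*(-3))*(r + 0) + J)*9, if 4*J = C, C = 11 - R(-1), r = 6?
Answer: 9*I*√714/2 ≈ 120.24*I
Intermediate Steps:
C = 6 (C = 11 - (4 - 1*(-1)) = 11 - (4 + 1) = 11 - 1*5 = 11 - 5 = 6)
J = 3/2 (J = (¼)*6 = 3/2 ≈ 1.5000)
√(((6 + 4)*(-3))*(r + 0) + J)*9 = √(((6 + 4)*(-3))*(6 + 0) + 3/2)*9 = √((10*(-3))*6 + 3/2)*9 = √(-30*6 + 3/2)*9 = √(-180 + 3/2)*9 = √(-357/2)*9 = (I*√714/2)*9 = 9*I*√714/2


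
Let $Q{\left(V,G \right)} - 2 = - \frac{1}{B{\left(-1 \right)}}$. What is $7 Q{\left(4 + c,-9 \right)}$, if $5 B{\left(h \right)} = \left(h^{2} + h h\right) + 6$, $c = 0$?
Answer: $\frac{77}{8} \approx 9.625$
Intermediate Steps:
$B{\left(h \right)} = \frac{6}{5} + \frac{2 h^{2}}{5}$ ($B{\left(h \right)} = \frac{\left(h^{2} + h h\right) + 6}{5} = \frac{\left(h^{2} + h^{2}\right) + 6}{5} = \frac{2 h^{2} + 6}{5} = \frac{6 + 2 h^{2}}{5} = \frac{6}{5} + \frac{2 h^{2}}{5}$)
$Q{\left(V,G \right)} = \frac{11}{8}$ ($Q{\left(V,G \right)} = 2 - \frac{1}{\frac{6}{5} + \frac{2 \left(-1\right)^{2}}{5}} = 2 - \frac{1}{\frac{6}{5} + \frac{2}{5} \cdot 1} = 2 - \frac{1}{\frac{6}{5} + \frac{2}{5}} = 2 - \frac{1}{\frac{8}{5}} = 2 - \frac{5}{8} = \frac{11}{8}$)
$7 Q{\left(4 + c,-9 \right)} = 7 \cdot \frac{11}{8} = \frac{77}{8}$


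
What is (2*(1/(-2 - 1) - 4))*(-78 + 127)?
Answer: -1274/3 ≈ -424.67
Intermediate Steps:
(2*(1/(-2 - 1) - 4))*(-78 + 127) = (2*(1/(-3) - 4))*49 = (2*(-⅓ - 4))*49 = (2*(-13/3))*49 = -26/3*49 = -1274/3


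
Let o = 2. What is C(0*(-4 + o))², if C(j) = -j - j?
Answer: 0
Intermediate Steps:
C(j) = -2*j
C(0*(-4 + o))² = (-0*(-4 + 2))² = (-0*(-2))² = (-2*0)² = 0² = 0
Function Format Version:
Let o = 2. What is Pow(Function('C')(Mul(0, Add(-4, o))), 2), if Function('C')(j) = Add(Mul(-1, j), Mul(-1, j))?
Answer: 0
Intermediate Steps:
Function('C')(j) = Mul(-2, j)
Pow(Function('C')(Mul(0, Add(-4, o))), 2) = Pow(Mul(-2, Mul(0, Add(-4, 2))), 2) = Pow(Mul(-2, Mul(0, -2)), 2) = Pow(Mul(-2, 0), 2) = Pow(0, 2) = 0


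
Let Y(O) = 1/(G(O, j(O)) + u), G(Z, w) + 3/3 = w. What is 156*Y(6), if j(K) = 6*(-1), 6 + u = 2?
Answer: -156/11 ≈ -14.182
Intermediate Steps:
u = -4 (u = -6 + 2 = -4)
j(K) = -6
G(Z, w) = -1 + w
Y(O) = -1/11 (Y(O) = 1/((-1 - 6) - 4) = 1/(-7 - 4) = 1/(-11) = -1/11)
156*Y(6) = 156*(-1/11) = -156/11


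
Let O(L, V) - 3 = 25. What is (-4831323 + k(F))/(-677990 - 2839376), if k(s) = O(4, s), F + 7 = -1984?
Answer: 4831295/3517366 ≈ 1.3736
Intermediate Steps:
F = -1991 (F = -7 - 1984 = -1991)
O(L, V) = 28 (O(L, V) = 3 + 25 = 28)
k(s) = 28
(-4831323 + k(F))/(-677990 - 2839376) = (-4831323 + 28)/(-677990 - 2839376) = -4831295/(-3517366) = -4831295*(-1/3517366) = 4831295/3517366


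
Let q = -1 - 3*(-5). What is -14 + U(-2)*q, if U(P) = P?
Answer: -42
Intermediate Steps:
q = 14 (q = -1 + 15 = 14)
-14 + U(-2)*q = -14 - 2*14 = -14 - 28 = -42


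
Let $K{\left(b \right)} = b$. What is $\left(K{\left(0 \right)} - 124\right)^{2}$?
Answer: $15376$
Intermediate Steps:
$\left(K{\left(0 \right)} - 124\right)^{2} = \left(0 - 124\right)^{2} = \left(-124\right)^{2} = 15376$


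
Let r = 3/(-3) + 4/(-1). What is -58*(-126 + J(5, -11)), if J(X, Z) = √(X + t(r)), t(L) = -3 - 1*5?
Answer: 7308 - 58*I*√3 ≈ 7308.0 - 100.46*I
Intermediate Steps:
r = -5 (r = 3*(-⅓) + 4*(-1) = -1 - 4 = -5)
t(L) = -8 (t(L) = -3 - 5 = -8)
J(X, Z) = √(-8 + X) (J(X, Z) = √(X - 8) = √(-8 + X))
-58*(-126 + J(5, -11)) = -58*(-126 + √(-8 + 5)) = -58*(-126 + √(-3)) = -58*(-126 + I*√3) = 7308 - 58*I*√3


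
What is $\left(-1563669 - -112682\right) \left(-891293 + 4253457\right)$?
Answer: $-4878456255868$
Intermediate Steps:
$\left(-1563669 - -112682\right) \left(-891293 + 4253457\right) = \left(-1563669 + 112682\right) 3362164 = \left(-1450987\right) 3362164 = -4878456255868$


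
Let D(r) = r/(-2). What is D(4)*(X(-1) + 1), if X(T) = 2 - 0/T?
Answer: -6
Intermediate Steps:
X(T) = 2 (X(T) = 2 - 1*0 = 2 + 0 = 2)
D(r) = -r/2 (D(r) = r*(-½) = -r/2)
D(4)*(X(-1) + 1) = (-½*4)*(2 + 1) = -2*3 = -6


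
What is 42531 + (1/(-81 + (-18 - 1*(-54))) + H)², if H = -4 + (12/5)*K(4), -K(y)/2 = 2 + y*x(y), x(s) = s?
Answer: 102682036/2025 ≈ 50707.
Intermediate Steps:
K(y) = -4 - 2*y² (K(y) = -2*(2 + y*y) = -2*(2 + y²) = -4 - 2*y²)
H = -452/5 (H = -4 + (12/5)*(-4 - 2*4²) = -4 + (12*(⅕))*(-4 - 2*16) = -4 + 12*(-4 - 32)/5 = -4 + (12/5)*(-36) = -4 - 432/5 = -452/5 ≈ -90.400)
42531 + (1/(-81 + (-18 - 1*(-54))) + H)² = 42531 + (1/(-81 + (-18 - 1*(-54))) - 452/5)² = 42531 + (1/(-81 + (-18 + 54)) - 452/5)² = 42531 + (1/(-81 + 36) - 452/5)² = 42531 + (1/(-45) - 452/5)² = 42531 + (-1/45 - 452/5)² = 42531 + (-4069/45)² = 42531 + 16556761/2025 = 102682036/2025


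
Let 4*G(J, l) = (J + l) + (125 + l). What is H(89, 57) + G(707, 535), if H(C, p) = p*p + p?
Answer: 7563/2 ≈ 3781.5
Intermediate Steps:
H(C, p) = p + p² (H(C, p) = p² + p = p + p²)
G(J, l) = 125/4 + l/2 + J/4 (G(J, l) = ((J + l) + (125 + l))/4 = (125 + J + 2*l)/4 = 125/4 + l/2 + J/4)
H(89, 57) + G(707, 535) = 57*(1 + 57) + (125/4 + (½)*535 + (¼)*707) = 57*58 + (125/4 + 535/2 + 707/4) = 3306 + 951/2 = 7563/2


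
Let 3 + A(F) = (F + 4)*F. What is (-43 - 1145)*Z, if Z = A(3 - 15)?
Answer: -110484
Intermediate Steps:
A(F) = -3 + F*(4 + F) (A(F) = -3 + (F + 4)*F = -3 + (4 + F)*F = -3 + F*(4 + F))
Z = 93 (Z = -3 + (3 - 15)² + 4*(3 - 15) = -3 + (-12)² + 4*(-12) = -3 + 144 - 48 = 93)
(-43 - 1145)*Z = (-43 - 1145)*93 = -1188*93 = -110484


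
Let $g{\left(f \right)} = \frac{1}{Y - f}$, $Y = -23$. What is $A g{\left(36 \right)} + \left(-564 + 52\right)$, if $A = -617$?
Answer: $- \frac{29591}{59} \approx -501.54$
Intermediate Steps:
$g{\left(f \right)} = \frac{1}{-23 - f}$
$A g{\left(36 \right)} + \left(-564 + 52\right) = - 617 \left(- \frac{1}{23 + 36}\right) + \left(-564 + 52\right) = - 617 \left(- \frac{1}{59}\right) - 512 = - 617 \left(\left(-1\right) \frac{1}{59}\right) - 512 = \left(-617\right) \left(- \frac{1}{59}\right) - 512 = \frac{617}{59} - 512 = - \frac{29591}{59}$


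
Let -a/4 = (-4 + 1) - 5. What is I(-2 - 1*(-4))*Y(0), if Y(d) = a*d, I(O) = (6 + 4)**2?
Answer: 0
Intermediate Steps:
a = 32 (a = -4*((-4 + 1) - 5) = -4*(-3 - 5) = -4*(-8) = 32)
I(O) = 100 (I(O) = 10**2 = 100)
Y(d) = 32*d
I(-2 - 1*(-4))*Y(0) = 100*(32*0) = 100*0 = 0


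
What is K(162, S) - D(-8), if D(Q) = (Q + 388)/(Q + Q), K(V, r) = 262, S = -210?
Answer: 1143/4 ≈ 285.75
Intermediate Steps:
D(Q) = (388 + Q)/(2*Q) (D(Q) = (388 + Q)/((2*Q)) = (388 + Q)*(1/(2*Q)) = (388 + Q)/(2*Q))
K(162, S) - D(-8) = 262 - (388 - 8)/(2*(-8)) = 262 - (-1)*380/(2*8) = 262 - 1*(-95/4) = 262 + 95/4 = 1143/4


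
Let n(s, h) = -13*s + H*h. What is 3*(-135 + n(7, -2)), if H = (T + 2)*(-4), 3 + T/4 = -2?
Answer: -1110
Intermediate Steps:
T = -20 (T = -12 + 4*(-2) = -12 - 8 = -20)
H = 72 (H = (-20 + 2)*(-4) = -18*(-4) = 72)
n(s, h) = -13*s + 72*h
3*(-135 + n(7, -2)) = 3*(-135 + (-13*7 + 72*(-2))) = 3*(-135 + (-91 - 144)) = 3*(-135 - 235) = 3*(-370) = -1110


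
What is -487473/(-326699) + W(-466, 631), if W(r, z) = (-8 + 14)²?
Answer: 12248637/326699 ≈ 37.492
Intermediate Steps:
W(r, z) = 36 (W(r, z) = 6² = 36)
-487473/(-326699) + W(-466, 631) = -487473/(-326699) + 36 = -487473*(-1/326699) + 36 = 487473/326699 + 36 = 12248637/326699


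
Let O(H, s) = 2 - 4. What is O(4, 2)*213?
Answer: -426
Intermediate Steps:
O(H, s) = -2
O(4, 2)*213 = -2*213 = -426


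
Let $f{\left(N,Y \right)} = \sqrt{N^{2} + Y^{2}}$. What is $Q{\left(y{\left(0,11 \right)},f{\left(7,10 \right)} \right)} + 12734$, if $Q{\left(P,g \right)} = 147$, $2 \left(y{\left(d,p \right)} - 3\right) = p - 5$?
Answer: $12881$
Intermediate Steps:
$y{\left(d,p \right)} = \frac{1}{2} + \frac{p}{2}$ ($y{\left(d,p \right)} = 3 + \frac{p - 5}{2} = 3 + \frac{-5 + p}{2} = 3 + \left(- \frac{5}{2} + \frac{p}{2}\right) = \frac{1}{2} + \frac{p}{2}$)
$Q{\left(y{\left(0,11 \right)},f{\left(7,10 \right)} \right)} + 12734 = 147 + 12734 = 12881$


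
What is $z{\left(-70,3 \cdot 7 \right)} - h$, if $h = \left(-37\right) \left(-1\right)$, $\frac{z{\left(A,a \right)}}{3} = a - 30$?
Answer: $-64$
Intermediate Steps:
$z{\left(A,a \right)} = -90 + 3 a$ ($z{\left(A,a \right)} = 3 \left(a - 30\right) = 3 \left(-30 + a\right) = -90 + 3 a$)
$h = 37$
$z{\left(-70,3 \cdot 7 \right)} - h = \left(-90 + 3 \cdot 3 \cdot 7\right) - 37 = \left(-90 + 3 \cdot 21\right) - 37 = \left(-90 + 63\right) - 37 = -27 - 37 = -64$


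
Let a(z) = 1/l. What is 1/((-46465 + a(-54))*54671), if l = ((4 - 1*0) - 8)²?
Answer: -16/40644553569 ≈ -3.9366e-10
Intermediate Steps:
l = 16 (l = ((4 + 0) - 8)² = (4 - 8)² = (-4)² = 16)
a(z) = 1/16
1/((-46465 + a(-54))*54671) = 1/((-46465 + 1/16)*54671) = (1/54671)/(-743439/16) = -16/743439*1/54671 = -16/40644553569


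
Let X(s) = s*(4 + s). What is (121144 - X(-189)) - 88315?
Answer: -2136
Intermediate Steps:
(121144 - X(-189)) - 88315 = (121144 - (-189)*(4 - 189)) - 88315 = (121144 - (-189)*(-185)) - 88315 = (121144 - 1*34965) - 88315 = (121144 - 34965) - 88315 = 86179 - 88315 = -2136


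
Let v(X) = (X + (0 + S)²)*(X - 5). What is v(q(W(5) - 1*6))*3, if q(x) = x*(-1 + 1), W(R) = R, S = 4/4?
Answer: -15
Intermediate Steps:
S = 1 (S = 4*(¼) = 1)
q(x) = 0 (q(x) = x*0 = 0)
v(X) = (1 + X)*(-5 + X) (v(X) = (X + (0 + 1)²)*(X - 5) = (X + 1²)*(-5 + X) = (X + 1)*(-5 + X) = (1 + X)*(-5 + X))
v(q(W(5) - 1*6))*3 = (-5 + 0² - 4*0)*3 = (-5 + 0 + 0)*3 = -5*3 = -15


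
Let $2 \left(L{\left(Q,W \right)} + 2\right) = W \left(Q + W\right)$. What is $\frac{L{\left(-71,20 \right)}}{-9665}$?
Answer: $\frac{512}{9665} \approx 0.052975$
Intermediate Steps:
$L{\left(Q,W \right)} = -2 + \frac{W \left(Q + W\right)}{2}$
$\frac{L{\left(-71,20 \right)}}{-9665} = \frac{-2 + \frac{20^{2}}{2} + \frac{1}{2} \left(-71\right) 20}{-9665} = \left(-2 + \frac{1}{2} \cdot 400 - 710\right) \left(- \frac{1}{9665}\right) = \left(-2 + 200 - 710\right) \left(- \frac{1}{9665}\right) = \left(-512\right) \left(- \frac{1}{9665}\right) = \frac{512}{9665}$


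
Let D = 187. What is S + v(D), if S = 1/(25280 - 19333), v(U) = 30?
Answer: 178411/5947 ≈ 30.000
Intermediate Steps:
S = 1/5947 ≈ 0.00016815
S + v(D) = 1/5947 + 30 = 178411/5947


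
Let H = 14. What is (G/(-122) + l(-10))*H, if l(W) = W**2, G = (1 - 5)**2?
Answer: 85288/61 ≈ 1398.2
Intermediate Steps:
G = 16 (G = (-4)**2 = 16)
(G/(-122) + l(-10))*H = (16/(-122) + (-10)**2)*14 = (16*(-1/122) + 100)*14 = (-8/61 + 100)*14 = (6092/61)*14 = 85288/61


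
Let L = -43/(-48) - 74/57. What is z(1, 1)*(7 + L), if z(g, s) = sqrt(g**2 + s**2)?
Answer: 6017*sqrt(2)/912 ≈ 9.3304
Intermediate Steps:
L = -367/912 (L = -43*(-1/48) - 74*1/57 = 43/48 - 74/57 = -367/912 ≈ -0.40241)
z(1, 1)*(7 + L) = sqrt(1**2 + 1**2)*(7 - 367/912) = sqrt(1 + 1)*(6017/912) = sqrt(2)*(6017/912) = 6017*sqrt(2)/912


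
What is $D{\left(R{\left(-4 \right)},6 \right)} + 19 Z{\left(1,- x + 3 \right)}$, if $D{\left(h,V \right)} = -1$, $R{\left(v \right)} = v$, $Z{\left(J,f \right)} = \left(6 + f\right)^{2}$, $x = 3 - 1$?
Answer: $930$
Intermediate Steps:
$x = 2$
$D{\left(R{\left(-4 \right)},6 \right)} + 19 Z{\left(1,- x + 3 \right)} = -1 + 19 \left(6 + \left(\left(-1\right) 2 + 3\right)\right)^{2} = -1 + 19 \left(6 + \left(-2 + 3\right)\right)^{2} = -1 + 19 \left(6 + 1\right)^{2} = -1 + 19 \cdot 7^{2} = -1 + 19 \cdot 49 = -1 + 931 = 930$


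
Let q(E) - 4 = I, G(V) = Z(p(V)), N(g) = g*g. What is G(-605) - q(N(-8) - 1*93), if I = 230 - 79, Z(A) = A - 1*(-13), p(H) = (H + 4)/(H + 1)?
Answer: -85167/604 ≈ -141.00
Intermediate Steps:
N(g) = g²
p(H) = (4 + H)/(1 + H)
Z(A) = 13 + A (Z(A) = A + 13 = 13 + A)
G(V) = 13 + (4 + V)/(1 + V)
I = 151
q(E) = 155 (q(E) = 4 + 151 = 155)
G(-605) - q(N(-8) - 1*93) = (17 + 14*(-605))/(1 - 605) - 1*155 = (17 - 8470)/(-604) - 155 = -1/604*(-8453) - 155 = 8453/604 - 155 = -85167/604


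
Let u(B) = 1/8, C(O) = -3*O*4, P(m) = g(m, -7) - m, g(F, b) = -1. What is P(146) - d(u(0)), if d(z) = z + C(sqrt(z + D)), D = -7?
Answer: -1177/8 + 3*I*sqrt(110) ≈ -147.13 + 31.464*I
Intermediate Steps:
P(m) = -1 - m
C(O) = -12*O
u(B) = 1/8
d(z) = z - 12*sqrt(-7 + z) (d(z) = z - 12*sqrt(z - 7) = z - 12*sqrt(-7 + z))
P(146) - d(u(0)) = (-1 - 1*146) - (1/8 - 12*sqrt(-7 + 1/8)) = (-1 - 146) - (1/8 - 3*I*sqrt(110)) = -147 - (1/8 - 3*I*sqrt(110)) = -147 + (-1/8 + 3*I*sqrt(110)) = -1177/8 + 3*I*sqrt(110)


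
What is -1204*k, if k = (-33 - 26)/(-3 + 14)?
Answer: 71036/11 ≈ 6457.8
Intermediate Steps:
k = -59/11 ≈ -5.3636
-1204*k = -1204*(-59/11) = 71036/11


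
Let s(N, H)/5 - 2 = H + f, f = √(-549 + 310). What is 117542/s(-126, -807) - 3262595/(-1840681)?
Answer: (-203225381227*I + 16312975*√239)/(9203405*(√239 + 805*I)) ≈ -27.42 - 0.56062*I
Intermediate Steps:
f = I*√239 (f = √(-239) = I*√239 ≈ 15.46*I)
s(N, H) = 10 + 5*H + 5*I*√239 (s(N, H) = 10 + 5*(H + I*√239) = 10 + (5*H + 5*I*√239) = 10 + 5*H + 5*I*√239)
117542/s(-126, -807) - 3262595/(-1840681) = 117542/(10 + 5*(-807) + 5*I*√239) - 3262595/(-1840681) = 117542/(10 - 4035 + 5*I*√239) - 3262595*(-1/1840681) = 117542/(-4025 + 5*I*√239) + 3262595/1840681 = 3262595/1840681 + 117542/(-4025 + 5*I*√239)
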